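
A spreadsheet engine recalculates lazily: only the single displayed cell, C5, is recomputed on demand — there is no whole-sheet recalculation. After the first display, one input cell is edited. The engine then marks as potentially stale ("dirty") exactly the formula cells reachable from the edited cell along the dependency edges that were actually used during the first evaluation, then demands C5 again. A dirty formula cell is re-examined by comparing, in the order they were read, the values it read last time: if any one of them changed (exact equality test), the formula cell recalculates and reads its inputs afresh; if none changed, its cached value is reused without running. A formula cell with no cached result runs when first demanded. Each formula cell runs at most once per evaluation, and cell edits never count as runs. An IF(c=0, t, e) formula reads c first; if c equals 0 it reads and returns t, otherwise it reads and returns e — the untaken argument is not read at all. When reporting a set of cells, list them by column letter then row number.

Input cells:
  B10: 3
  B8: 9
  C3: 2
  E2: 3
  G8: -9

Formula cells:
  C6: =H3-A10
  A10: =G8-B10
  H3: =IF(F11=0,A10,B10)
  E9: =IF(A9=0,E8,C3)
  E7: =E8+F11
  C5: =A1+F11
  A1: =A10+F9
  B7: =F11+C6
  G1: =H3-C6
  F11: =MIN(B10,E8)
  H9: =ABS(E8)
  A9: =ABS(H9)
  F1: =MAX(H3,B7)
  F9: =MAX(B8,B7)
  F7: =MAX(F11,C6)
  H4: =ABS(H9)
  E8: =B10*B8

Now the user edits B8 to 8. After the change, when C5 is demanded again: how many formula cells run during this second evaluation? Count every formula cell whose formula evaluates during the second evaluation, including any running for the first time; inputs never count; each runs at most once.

Formula cells that run: E8, F9, F11 — 3 in total.
Key observation: the cutoff stops propagation at H3 — its inputs' values are unchanged, so it reuses its cache.

First evaluation (everything demanded from the output):
  A10 = -9 - 3 = -12
  E8 = 3 * 9 = 27
  F11 = MIN(3, 27) = 3
  H3 = IF(F11=0: F11=3 -> else branch B10) = 3
  C6 = 3 - -12 = 15
  B7 = 3 + 15 = 18
  F9 = MAX(9, 18) = 18
  A1 = -12 + 18 = 6
  C5 = 6 + 3 = 9

Propagation after the edit:
  E8: runs — B8 9->8; result 24.
  F11: runs — E8 27->24; result 3 (same value as before).
  H3: checked — values it read are unchanged (F11 unchanged, B10 unchanged); reused cached 3 without running.
  C6: checked — values it read are unchanged (H3 unchanged, A10 unchanged); reused cached 15 without running.
  B7: checked — values it read are unchanged (F11 unchanged, C6 unchanged); reused cached 18 without running.
  F9: runs — B8 9->8; result 18 (same value as before).
  A1: checked — values it read are unchanged (A10 unchanged, F9 unchanged); reused cached 6 without running.
  C5: checked — values it read are unchanged (A1 unchanged, F11 unchanged); reused cached 9 without running.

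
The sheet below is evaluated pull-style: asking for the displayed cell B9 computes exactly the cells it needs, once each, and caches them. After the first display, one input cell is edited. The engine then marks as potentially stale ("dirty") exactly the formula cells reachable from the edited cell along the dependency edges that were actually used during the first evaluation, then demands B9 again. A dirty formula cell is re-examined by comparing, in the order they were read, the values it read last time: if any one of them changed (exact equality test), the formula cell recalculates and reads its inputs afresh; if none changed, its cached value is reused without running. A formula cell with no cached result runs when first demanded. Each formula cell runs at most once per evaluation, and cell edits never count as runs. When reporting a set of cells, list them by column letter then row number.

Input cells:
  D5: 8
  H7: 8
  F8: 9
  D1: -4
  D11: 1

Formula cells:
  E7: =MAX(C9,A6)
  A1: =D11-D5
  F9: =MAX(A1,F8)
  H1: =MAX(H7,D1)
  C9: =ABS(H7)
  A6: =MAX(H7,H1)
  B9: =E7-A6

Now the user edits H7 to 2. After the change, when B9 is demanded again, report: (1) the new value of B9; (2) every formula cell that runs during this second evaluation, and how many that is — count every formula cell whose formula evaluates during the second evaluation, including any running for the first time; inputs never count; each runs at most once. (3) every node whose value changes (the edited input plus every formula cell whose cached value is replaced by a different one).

First demand of the output computes:
  C9 = ABS(8) = 8
  H1 = MAX(8, -4) = 8
  A6 = MAX(8, 8) = 8
  E7 = MAX(8, 8) = 8
  B9 = 8 - 8 = 0

After the edit, cleaning proceeds:
  C9: a read changed (H7 8->2) — executes, giving 2.
  H1: a read changed (H7 8->2) — executes, giving 2.
  A6: a read changed (H7 8->2; H1 8->2) — executes, giving 2.
  E7: a read changed (C9 8->2; A6 8->2) — executes, giving 2.
  B9: a read changed (E7 8->2; A6 8->2) — executes, giving 0 — identical to its old value.

Demanding B9 again yields 0.
5 formula cells run: A6, B9, C9, E7, H1.
The nodes whose values change: A6, C9, E7, H1, H7.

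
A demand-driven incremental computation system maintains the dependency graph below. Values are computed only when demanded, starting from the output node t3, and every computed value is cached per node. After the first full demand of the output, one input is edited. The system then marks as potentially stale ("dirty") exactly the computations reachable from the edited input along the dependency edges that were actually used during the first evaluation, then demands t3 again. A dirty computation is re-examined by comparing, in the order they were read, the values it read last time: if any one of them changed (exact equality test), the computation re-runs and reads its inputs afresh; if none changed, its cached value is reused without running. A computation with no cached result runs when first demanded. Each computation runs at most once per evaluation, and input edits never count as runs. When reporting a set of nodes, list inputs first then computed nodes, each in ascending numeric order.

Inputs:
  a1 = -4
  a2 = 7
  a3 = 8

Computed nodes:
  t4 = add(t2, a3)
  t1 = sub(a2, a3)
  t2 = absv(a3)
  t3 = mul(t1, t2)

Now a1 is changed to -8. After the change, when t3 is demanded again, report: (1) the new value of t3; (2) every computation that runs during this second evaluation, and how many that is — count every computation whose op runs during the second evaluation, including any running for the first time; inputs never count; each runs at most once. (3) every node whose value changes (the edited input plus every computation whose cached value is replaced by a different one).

New value of t3: -8.
Computations that run: none — 0 in total.
Values that change: a1.
Key observation: a1 is never demanded by the output, so the edit triggers no recomputation at all.

First evaluation (everything demanded from the output):
  t1 = sub(7, 8) = -1
  t2 = absv(8) = 8
  t3 = mul(-1, 8) = -8

Propagation after the edit:
  a1 feeds no computation that the output demands — nothing is marked dirty and nothing runs.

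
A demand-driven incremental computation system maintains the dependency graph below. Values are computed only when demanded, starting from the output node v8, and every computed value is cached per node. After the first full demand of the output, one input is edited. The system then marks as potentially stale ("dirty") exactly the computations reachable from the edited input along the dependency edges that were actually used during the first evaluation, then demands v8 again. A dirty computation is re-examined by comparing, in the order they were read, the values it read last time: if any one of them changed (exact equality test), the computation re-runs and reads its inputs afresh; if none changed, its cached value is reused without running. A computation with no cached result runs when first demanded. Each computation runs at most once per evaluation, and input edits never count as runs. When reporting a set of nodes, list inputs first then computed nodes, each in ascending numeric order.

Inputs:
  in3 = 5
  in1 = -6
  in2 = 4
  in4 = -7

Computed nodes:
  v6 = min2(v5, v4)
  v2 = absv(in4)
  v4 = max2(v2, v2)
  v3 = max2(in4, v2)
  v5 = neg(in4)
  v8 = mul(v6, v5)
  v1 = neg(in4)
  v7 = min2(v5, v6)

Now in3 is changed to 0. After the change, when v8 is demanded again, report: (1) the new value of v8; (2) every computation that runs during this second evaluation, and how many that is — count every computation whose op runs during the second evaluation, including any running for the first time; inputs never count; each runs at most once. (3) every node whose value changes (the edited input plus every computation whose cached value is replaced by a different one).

First evaluation (everything demanded from the output):
  v2 = absv(-7) = 7
  v4 = max2(7, 7) = 7
  v5 = neg(-7) = 7
  v6 = min2(7, 7) = 7
  v8 = mul(7, 7) = 49

Propagation after the edit:
  in3 feeds no computation that the output demands — nothing is marked dirty and nothing runs.

Key observation: in3 is never demanded by the output, so the edit triggers no recomputation at all.

New value of v8: 49.
Computations that run: none — 0 in total.
Values that change: in3.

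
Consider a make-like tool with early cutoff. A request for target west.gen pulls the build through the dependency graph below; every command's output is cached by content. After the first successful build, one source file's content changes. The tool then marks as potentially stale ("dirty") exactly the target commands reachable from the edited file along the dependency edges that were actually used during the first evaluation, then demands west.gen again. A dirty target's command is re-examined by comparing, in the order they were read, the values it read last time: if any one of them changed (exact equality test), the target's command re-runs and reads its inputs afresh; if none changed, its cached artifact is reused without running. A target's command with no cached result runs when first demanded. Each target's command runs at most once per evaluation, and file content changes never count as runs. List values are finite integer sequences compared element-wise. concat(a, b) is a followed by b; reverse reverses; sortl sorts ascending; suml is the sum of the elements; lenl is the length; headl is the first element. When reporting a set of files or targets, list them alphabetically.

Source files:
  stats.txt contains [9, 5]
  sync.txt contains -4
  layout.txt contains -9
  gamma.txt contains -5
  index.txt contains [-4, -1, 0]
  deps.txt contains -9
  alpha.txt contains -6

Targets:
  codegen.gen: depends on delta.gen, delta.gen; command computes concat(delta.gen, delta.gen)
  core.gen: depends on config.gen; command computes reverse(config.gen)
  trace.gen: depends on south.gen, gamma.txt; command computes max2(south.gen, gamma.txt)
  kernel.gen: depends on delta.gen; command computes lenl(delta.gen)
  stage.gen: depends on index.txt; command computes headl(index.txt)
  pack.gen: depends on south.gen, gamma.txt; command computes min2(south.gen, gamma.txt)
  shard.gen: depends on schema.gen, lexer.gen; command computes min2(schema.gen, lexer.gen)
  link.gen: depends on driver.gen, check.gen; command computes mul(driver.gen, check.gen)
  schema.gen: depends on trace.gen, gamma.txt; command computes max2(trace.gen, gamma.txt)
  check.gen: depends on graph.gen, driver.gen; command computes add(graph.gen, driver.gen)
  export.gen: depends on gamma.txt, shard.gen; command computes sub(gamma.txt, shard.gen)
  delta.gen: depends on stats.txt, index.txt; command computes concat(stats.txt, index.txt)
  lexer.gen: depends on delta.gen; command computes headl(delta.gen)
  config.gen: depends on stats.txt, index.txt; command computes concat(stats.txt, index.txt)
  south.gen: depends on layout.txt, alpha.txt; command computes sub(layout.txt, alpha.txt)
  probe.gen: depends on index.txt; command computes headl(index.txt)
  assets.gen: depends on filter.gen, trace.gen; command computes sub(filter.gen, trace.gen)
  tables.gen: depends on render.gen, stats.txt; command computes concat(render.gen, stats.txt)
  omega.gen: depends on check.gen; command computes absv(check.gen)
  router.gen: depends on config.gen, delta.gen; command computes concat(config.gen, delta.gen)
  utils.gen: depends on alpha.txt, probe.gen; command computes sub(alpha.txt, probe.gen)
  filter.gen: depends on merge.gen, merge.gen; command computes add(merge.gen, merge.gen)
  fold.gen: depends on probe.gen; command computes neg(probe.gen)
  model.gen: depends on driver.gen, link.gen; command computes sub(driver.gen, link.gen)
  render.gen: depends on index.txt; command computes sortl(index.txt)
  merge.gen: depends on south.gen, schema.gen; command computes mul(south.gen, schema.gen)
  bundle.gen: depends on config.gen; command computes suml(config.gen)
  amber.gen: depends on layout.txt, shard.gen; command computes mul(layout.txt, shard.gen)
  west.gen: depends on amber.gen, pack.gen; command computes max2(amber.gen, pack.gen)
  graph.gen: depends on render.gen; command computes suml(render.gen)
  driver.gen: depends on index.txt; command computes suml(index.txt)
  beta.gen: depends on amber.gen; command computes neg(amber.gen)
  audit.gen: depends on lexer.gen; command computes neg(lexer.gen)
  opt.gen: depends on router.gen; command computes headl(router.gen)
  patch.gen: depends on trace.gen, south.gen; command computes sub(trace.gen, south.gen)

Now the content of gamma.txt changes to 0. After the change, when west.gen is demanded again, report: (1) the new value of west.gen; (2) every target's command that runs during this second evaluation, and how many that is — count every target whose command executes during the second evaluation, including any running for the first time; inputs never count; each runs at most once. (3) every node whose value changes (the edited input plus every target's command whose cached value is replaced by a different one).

First demand of the output computes:
  delta.gen = concat([9, 5], [-4, -1, 0]) = [9, 5, -4, -1, 0]
  lexer.gen = headl([9, 5, -4, -1, 0]) = 9
  south.gen = sub(-9, -6) = -3
  pack.gen = min2(-3, -5) = -5
  trace.gen = max2(-3, -5) = -3
  schema.gen = max2(-3, -5) = -3
  shard.gen = min2(-3, 9) = -3
  amber.gen = mul(-9, -3) = 27
  west.gen = max2(27, -5) = 27

After the edit, cleaning proceeds:
  pack.gen: a read changed (gamma.txt -5->0) — executes, giving -3.
  trace.gen: a read changed (gamma.txt -5->0) — executes, giving 0.
  schema.gen: a read changed (trace.gen -3->0; gamma.txt -5->0) — executes, giving 0.
  shard.gen: a read changed (schema.gen -3->0) — executes, giving 0.
  amber.gen: a read changed (shard.gen -3->0) — executes, giving 0.
  west.gen: a read changed (amber.gen 27->0; pack.gen -5->-3) — executes, giving 0.

Demanding west.gen again yields 0.
6 target commands run: amber.gen, pack.gen, schema.gen, shard.gen, trace.gen, west.gen.
The nodes whose values change: amber.gen, gamma.txt, pack.gen, schema.gen, shard.gen, trace.gen, west.gen.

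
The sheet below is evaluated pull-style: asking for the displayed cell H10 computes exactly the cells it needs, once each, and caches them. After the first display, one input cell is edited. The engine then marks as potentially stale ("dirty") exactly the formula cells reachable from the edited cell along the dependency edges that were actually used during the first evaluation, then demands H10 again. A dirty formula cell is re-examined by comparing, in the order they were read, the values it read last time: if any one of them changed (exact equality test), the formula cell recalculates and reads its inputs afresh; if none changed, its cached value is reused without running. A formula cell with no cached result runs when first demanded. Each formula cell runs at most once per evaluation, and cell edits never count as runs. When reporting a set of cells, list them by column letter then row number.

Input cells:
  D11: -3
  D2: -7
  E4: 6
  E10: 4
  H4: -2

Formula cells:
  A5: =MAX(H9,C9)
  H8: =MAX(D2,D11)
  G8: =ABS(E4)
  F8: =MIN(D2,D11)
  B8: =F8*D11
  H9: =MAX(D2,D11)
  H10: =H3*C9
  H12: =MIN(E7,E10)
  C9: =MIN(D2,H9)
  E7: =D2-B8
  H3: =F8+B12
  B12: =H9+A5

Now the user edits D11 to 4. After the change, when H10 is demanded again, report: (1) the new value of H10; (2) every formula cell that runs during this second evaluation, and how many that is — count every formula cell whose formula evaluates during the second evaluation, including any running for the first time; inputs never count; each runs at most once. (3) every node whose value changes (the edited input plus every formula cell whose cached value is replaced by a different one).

First demand of the output computes:
  F8 = MIN(-7, -3) = -7
  H9 = MAX(-7, -3) = -3
  C9 = MIN(-7, -3) = -7
  A5 = MAX(-3, -7) = -3
  B12 = -3 + -3 = -6
  H3 = -7 + -6 = -13
  H10 = -13 * -7 = 91

After the edit, cleaning proceeds:
  F8: a read changed (D11 -3->4) — executes, giving -7 — identical to its old value.
  H9: a read changed (D11 -3->4) — executes, giving 4.
  C9: a read changed (H9 -3->4) — executes, giving -7 — identical to its old value.
  A5: a read changed (H9 -3->4) — executes, giving 4.
  B12: a read changed (H9 -3->4; A5 -3->4) — executes, giving 8.
  H3: a read changed (B12 -6->8) — executes, giving 1.
  H10: a read changed (H3 -13->1) — executes, giving -7.

Demanding H10 again yields -7.
7 formula cells run: A5, B12, C9, F8, H3, H9, H10.
The nodes whose values change: A5, B12, D11, H3, H9, H10.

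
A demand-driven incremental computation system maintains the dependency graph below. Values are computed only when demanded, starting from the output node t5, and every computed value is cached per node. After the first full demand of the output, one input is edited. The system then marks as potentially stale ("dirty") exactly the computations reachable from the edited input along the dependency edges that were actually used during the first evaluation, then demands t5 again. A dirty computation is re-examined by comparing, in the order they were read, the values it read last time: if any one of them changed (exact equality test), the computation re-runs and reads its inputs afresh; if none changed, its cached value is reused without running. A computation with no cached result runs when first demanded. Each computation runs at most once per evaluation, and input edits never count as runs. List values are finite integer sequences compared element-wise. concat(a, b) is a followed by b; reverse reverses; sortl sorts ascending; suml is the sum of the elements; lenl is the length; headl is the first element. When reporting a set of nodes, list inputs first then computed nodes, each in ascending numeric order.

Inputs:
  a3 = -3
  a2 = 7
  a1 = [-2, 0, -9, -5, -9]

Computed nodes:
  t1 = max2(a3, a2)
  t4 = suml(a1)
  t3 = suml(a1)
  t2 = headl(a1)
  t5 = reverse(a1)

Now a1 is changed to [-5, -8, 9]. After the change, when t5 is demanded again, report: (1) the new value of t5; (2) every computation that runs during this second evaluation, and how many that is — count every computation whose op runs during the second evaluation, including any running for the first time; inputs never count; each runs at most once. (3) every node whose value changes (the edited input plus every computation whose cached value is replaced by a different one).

First evaluation (everything demanded from the output):
  t5 = reverse([-2, 0, -9, -5, -9]) = [-9, -5, -9, 0, -2]

Propagation after the edit:
  t5: runs — a1 [-2, 0, -9, -5, -9]->[-5, -8, 9]; result [9, -8, -5].

New value of t5: [9, -8, -5].
Computations that run: t5 — 1 in total.
Values that change: a1, t5.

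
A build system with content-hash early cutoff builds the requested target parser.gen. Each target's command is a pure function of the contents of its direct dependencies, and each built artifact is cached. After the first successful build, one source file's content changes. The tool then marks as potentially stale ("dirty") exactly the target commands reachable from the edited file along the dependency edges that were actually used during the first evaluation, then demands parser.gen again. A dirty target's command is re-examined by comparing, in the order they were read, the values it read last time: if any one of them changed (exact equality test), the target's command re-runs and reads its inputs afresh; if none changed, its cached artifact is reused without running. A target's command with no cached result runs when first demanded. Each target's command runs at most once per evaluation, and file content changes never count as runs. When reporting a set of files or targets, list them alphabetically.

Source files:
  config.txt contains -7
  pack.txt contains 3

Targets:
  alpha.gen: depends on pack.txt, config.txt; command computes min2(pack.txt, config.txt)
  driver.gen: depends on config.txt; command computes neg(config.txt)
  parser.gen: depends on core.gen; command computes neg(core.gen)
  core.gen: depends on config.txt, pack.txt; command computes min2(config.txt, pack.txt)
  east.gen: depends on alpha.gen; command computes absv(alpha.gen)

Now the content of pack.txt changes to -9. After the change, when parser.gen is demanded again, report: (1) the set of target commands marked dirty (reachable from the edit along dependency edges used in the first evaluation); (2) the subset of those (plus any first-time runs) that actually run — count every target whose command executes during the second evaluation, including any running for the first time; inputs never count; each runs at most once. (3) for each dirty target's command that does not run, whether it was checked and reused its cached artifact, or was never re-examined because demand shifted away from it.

Marked dirty: core.gen, parser.gen.
Target commands that run: core.gen, parser.gen — 2 in total.
Every dirty target's command ran.

First evaluation (everything demanded from the output):
  core.gen = min2(-7, 3) = -7
  parser.gen = neg(-7) = 7

Propagation after the edit:
  core.gen: runs — pack.txt 3->-9; result -9.
  parser.gen: runs — core.gen -7->-9; result 9.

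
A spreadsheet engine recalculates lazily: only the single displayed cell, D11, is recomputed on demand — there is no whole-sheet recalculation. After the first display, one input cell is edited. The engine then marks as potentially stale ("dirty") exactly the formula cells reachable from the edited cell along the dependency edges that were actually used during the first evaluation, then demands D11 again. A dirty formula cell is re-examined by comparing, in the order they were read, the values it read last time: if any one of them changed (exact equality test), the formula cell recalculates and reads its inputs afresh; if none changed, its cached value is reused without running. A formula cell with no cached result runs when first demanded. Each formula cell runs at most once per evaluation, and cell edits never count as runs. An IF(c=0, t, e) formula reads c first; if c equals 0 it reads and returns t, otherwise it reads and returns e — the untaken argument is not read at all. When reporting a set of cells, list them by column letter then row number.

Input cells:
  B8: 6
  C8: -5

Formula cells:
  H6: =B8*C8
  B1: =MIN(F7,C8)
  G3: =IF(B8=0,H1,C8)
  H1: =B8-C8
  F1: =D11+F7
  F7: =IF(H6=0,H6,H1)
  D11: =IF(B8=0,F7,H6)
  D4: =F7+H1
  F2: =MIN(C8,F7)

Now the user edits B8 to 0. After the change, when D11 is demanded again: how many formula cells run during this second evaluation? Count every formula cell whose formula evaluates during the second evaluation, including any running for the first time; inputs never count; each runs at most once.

First evaluation (everything demanded from the output):
  H6 = 6 * -5 = -30
  D11 = IF(B8=0: B8=6 -> else branch H6) = -30

Propagation after the edit:
  H6: runs — B8 6->0; result 0.
  F7: demanded for the first time — runs, produces 0.
  D11: runs — B8 6->0; H6 -30->0; result 0.

Key observation: a condition flipped, so demand reaches new nodes — F7 runs for the first time.

Formula cells that run: D11, F7, H6 — 3 in total.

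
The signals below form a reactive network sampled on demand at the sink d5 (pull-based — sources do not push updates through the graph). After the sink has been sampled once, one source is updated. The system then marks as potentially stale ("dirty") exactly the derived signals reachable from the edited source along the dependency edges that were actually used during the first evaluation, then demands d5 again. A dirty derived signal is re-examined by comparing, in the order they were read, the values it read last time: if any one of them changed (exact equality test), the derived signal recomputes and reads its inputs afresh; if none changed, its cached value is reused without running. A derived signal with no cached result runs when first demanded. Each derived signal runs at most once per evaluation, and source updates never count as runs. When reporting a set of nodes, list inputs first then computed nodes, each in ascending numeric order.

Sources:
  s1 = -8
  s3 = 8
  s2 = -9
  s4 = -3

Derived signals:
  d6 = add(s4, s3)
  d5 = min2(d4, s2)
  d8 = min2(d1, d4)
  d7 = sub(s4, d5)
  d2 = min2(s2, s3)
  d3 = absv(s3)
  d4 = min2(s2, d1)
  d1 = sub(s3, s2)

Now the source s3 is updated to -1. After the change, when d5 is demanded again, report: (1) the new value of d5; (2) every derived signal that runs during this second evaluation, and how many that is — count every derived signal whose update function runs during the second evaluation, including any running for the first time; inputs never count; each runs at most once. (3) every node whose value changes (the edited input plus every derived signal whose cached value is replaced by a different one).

Initial pass — values computed on the first demand:
  d1 = sub(8, -9) = 17
  d4 = min2(-9, 17) = -9
  d5 = min2(-9, -9) = -9

Second demand — change propagation:
  d1: re-runs because s3 8->-1; new result 8.
  d4: re-runs because d1 17->8; new result -9 (unchanged).
  d5: re-examined; everything it read last time is the same (d4 unchanged, s2 unchanged) — cache -9 kept, no run.

The important point: d4 recomputes to an identical value, and the output ends up unchanged.

d5 now evaluates to -9.
Run set: d1, d4 (2 run).
Changed values: s3, d1.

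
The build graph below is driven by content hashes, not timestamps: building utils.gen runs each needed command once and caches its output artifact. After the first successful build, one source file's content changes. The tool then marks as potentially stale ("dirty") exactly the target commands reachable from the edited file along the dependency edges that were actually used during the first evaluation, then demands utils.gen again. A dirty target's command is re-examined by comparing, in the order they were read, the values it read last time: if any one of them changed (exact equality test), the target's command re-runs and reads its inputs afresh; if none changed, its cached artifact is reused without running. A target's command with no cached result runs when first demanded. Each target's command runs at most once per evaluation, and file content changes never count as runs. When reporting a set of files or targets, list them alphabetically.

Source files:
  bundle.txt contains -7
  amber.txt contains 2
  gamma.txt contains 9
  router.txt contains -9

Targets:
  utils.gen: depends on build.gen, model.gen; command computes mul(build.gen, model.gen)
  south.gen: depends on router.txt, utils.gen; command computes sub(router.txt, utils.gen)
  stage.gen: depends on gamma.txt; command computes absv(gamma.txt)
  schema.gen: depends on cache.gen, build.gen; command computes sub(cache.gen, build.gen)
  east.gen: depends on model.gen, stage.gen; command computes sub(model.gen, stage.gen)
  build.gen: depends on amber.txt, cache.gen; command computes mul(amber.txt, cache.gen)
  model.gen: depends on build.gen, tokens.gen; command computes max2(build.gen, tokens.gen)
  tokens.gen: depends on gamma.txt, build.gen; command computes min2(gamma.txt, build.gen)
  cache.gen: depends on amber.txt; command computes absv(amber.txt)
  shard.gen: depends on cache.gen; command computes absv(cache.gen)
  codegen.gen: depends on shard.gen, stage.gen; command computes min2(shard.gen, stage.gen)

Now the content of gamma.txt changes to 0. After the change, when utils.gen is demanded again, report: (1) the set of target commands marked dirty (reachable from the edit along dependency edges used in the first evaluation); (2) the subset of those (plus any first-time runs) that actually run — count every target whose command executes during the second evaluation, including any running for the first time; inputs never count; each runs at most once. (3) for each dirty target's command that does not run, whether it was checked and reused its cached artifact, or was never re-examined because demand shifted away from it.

Initial pass — values computed on the first demand:
  cache.gen = absv(2) = 2
  build.gen = mul(2, 2) = 4
  tokens.gen = min2(9, 4) = 4
  model.gen = max2(4, 4) = 4
  utils.gen = mul(4, 4) = 16

Second demand — change propagation:
  tokens.gen: re-runs because gamma.txt 9->0; new result 0.
  model.gen: re-runs because tokens.gen 4->0; new result 4 (unchanged).
  utils.gen: re-examined; everything it read last time is the same (build.gen unchanged, model.gen unchanged) — cache 16 kept, no run.

The important point: model.gen recomputes to an identical value, and the output ends up unchanged.

Dirty set: model.gen, tokens.gen, utils.gen.
Run set: model.gen, tokens.gen (2 run).
Re-examined without running (cache reused): utils.gen.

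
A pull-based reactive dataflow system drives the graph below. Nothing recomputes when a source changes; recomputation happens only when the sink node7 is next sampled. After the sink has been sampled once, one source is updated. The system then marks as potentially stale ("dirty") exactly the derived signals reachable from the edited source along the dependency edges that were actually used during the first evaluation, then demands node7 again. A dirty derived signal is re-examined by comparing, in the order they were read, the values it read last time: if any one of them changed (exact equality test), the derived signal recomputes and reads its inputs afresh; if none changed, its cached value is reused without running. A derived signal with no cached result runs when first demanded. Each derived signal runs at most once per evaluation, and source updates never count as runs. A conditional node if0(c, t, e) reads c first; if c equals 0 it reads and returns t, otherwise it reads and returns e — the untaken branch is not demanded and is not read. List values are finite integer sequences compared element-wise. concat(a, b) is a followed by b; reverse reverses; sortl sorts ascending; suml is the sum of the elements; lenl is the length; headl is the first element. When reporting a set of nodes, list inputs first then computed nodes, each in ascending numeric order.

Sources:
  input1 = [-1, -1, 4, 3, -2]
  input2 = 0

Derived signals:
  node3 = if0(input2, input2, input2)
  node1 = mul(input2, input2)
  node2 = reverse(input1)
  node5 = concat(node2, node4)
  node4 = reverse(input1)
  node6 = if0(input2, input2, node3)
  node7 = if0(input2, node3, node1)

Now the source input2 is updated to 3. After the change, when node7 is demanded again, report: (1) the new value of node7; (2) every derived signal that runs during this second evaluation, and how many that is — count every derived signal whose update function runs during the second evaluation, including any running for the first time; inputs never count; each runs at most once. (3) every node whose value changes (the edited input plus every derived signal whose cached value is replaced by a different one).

New value of node7: 9.
Derived signals that run: node1, node7 — 2 in total.
Values that change: input2, node7.
Key observation: a condition flipped, so demand moved to the other branch — node3 is never re-examined.

First evaluation (everything demanded from the output):
  node3 = if0(input2=0 -> then branch input2) = 0
  node7 = if0(input2=0 -> then branch node3) = 0

Propagation after the edit:
  node1: demanded for the first time — runs, produces 9.
  node3: marked dirty but never re-examined — demand shifted away from it.
  node7: runs — input2 0->3; result 9.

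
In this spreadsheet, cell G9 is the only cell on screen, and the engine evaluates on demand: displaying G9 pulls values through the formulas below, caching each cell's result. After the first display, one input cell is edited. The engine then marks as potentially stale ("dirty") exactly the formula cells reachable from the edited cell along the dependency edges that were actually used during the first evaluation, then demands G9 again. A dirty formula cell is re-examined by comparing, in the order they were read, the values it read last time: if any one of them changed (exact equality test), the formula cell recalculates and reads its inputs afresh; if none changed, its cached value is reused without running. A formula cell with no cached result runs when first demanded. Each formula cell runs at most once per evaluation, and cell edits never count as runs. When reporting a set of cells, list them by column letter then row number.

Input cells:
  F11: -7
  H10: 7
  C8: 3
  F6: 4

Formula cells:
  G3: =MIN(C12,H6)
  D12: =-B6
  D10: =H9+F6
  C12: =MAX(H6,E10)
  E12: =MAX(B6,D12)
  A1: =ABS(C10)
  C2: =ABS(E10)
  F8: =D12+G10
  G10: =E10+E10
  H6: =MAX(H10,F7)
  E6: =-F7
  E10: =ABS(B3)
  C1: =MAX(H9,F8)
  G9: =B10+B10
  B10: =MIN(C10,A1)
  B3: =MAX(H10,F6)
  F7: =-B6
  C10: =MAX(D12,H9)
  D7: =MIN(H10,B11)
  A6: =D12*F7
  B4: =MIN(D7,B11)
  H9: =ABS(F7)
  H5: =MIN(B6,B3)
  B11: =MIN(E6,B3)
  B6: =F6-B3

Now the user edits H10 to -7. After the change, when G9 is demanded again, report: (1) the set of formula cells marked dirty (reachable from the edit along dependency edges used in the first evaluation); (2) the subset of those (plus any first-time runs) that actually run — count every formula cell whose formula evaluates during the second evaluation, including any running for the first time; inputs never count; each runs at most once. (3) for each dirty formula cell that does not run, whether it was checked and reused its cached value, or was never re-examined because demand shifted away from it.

Dirty set: A1, B3, B6, B10, C10, D12, F7, G9, H9.
Run set: A1, B3, B6, B10, C10, D12, F7, G9, H9 (9 run).
All dirty formula cells ended up running.

Initial pass — values computed on the first demand:
  B3 = MAX(7, 4) = 7
  B6 = 4 - 7 = -3
  D12 = -(-3) = 3
  F7 = -(-3) = 3
  H9 = ABS(3) = 3
  C10 = MAX(3, 3) = 3
  A1 = ABS(3) = 3
  B10 = MIN(3, 3) = 3
  G9 = 3 + 3 = 6

Second demand — change propagation:
  B3: re-runs because H10 7->-7; new result 4.
  B6: re-runs because B3 7->4; new result 0.
  D12: re-runs because B6 -3->0; new result 0.
  F7: re-runs because B6 -3->0; new result 0.
  H9: re-runs because F7 3->0; new result 0.
  C10: re-runs because D12 3->0; H9 3->0; new result 0.
  A1: re-runs because C10 3->0; new result 0.
  B10: re-runs because C10 3->0; A1 3->0; new result 0.
  G9: re-runs because B10 3->0; B10 3->0; new result 0.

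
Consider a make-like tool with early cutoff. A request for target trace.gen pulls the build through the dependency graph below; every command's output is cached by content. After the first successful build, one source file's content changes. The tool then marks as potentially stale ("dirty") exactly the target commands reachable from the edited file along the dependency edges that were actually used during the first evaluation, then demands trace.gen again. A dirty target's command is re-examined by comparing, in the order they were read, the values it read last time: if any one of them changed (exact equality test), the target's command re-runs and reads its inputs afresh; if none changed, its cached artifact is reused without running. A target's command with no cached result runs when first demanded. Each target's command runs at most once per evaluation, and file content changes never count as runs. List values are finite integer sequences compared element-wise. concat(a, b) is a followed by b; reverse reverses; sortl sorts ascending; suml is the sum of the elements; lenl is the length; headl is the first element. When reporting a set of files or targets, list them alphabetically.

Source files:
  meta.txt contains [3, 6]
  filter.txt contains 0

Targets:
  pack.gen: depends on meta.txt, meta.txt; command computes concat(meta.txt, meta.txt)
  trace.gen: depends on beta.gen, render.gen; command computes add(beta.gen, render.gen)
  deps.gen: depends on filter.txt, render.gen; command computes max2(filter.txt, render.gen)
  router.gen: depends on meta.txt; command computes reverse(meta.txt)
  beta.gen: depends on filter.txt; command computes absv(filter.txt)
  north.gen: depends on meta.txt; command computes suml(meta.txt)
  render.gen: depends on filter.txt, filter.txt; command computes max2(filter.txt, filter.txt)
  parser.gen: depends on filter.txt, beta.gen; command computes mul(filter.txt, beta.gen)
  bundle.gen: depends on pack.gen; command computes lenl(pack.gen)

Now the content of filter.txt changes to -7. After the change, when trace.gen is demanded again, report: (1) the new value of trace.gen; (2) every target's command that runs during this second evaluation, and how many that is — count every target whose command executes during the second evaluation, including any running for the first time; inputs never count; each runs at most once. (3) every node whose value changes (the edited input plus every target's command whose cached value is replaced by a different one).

First demand of the output computes:
  beta.gen = absv(0) = 0
  render.gen = max2(0, 0) = 0
  trace.gen = add(0, 0) = 0

After the edit, cleaning proceeds:
  beta.gen: a read changed (filter.txt 0->-7) — executes, giving 7.
  render.gen: a read changed (filter.txt 0->-7; filter.txt 0->-7) — executes, giving -7.
  trace.gen: a read changed (beta.gen 0->7; render.gen 0->-7) — executes, giving 0 — identical to its old value.

Demanding trace.gen again yields 0.
3 target commands run: beta.gen, render.gen, trace.gen.
The nodes whose values change: beta.gen, filter.txt, render.gen.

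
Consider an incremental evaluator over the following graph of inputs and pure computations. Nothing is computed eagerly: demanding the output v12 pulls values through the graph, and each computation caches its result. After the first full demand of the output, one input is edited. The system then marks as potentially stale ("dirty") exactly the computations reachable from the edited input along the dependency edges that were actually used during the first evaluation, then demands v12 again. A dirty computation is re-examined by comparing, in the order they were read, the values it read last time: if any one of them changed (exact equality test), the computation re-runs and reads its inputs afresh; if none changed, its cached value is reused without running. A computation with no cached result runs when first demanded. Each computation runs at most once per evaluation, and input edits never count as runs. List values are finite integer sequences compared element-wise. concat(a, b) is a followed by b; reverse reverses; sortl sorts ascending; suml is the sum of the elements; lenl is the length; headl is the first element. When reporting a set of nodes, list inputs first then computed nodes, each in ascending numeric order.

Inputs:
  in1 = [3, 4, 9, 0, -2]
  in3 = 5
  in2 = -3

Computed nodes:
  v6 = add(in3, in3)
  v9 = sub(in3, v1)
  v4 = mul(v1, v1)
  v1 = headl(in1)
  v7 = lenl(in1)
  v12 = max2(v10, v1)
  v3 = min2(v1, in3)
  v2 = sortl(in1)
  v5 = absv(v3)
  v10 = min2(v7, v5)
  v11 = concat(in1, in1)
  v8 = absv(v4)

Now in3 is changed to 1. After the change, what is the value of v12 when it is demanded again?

Initial pass — values computed on the first demand:
  v1 = headl([3, 4, 9, 0, -2]) = 3
  v3 = min2(3, 5) = 3
  v5 = absv(3) = 3
  v7 = lenl([3, 4, 9, 0, -2]) = 5
  v10 = min2(5, 3) = 3
  v12 = max2(3, 3) = 3

Second demand — change propagation:
  v3: re-runs because in3 5->1; new result 1.
  v5: re-runs because v3 3->1; new result 1.
  v10: re-runs because v5 3->1; new result 1.
  v12: re-runs because v10 3->1; new result 3 (unchanged).

v12 now evaluates to 3.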